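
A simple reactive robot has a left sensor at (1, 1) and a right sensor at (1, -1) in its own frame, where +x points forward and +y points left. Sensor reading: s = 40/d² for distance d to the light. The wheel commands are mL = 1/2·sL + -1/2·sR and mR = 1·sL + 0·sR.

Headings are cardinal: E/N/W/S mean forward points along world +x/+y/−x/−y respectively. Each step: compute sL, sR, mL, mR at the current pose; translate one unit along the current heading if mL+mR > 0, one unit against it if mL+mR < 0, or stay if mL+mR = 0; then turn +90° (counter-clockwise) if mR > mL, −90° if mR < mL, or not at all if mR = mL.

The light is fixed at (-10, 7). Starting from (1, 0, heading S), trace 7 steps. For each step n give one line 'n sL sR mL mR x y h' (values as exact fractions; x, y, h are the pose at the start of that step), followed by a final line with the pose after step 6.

0 5/26 10/41 -55/2132 5/26 1 0 S
1 40/193 8/45 128/8685 40/193 1 -1 E
2 4/17 20/109 48/1853 4/17 2 -1 N
3 8/37 40/157 -112/5809 8/37 2 0 W
4 5/26 10/41 -55/2132 5/26 1 0 S
5 40/193 8/45 128/8685 40/193 1 -1 E
6 4/17 20/109 48/1853 4/17 2 -1 N
final 2 0 W

n=0: pose=(1,0,S); sL=5/26, sR=10/41; mL=-55/2132, mR=5/26; mL+mR=355/2132 → advance +1; mR−mL=465/2132 → turn +1·90°
n=1: pose=(1,-1,E); sL=40/193, sR=8/45; mL=128/8685, mR=40/193; mL+mR=1928/8685 → advance +1; mR−mL=1672/8685 → turn +1·90°
n=2: pose=(2,-1,N); sL=4/17, sR=20/109; mL=48/1853, mR=4/17; mL+mR=484/1853 → advance +1; mR−mL=388/1853 → turn +1·90°
n=3: pose=(2,0,W); sL=8/37, sR=40/157; mL=-112/5809, mR=8/37; mL+mR=1144/5809 → advance +1; mR−mL=1368/5809 → turn +1·90°
n=4: pose=(1,0,S); sL=5/26, sR=10/41; mL=-55/2132, mR=5/26; mL+mR=355/2132 → advance +1; mR−mL=465/2132 → turn +1·90°
n=5: pose=(1,-1,E); sL=40/193, sR=8/45; mL=128/8685, mR=40/193; mL+mR=1928/8685 → advance +1; mR−mL=1672/8685 → turn +1·90°
n=6: pose=(2,-1,N); sL=4/17, sR=20/109; mL=48/1853, mR=4/17; mL+mR=484/1853 → advance +1; mR−mL=388/1853 → turn +1·90°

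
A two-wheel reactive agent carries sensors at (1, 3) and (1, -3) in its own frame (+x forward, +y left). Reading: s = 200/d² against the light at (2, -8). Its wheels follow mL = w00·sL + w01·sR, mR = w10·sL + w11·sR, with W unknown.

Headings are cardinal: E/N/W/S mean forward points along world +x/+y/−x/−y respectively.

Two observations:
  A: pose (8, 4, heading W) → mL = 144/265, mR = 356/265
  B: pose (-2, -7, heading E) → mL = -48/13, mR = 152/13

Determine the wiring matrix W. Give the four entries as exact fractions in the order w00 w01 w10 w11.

obs A: pose=(8,4,W) → sL=100/53, sR=4/5, mL=144/265, mR=356/265
obs B: pose=(-2,-7,E) → sL=8, sR=200/13, mL=-48/13, mR=152/13
sensor matrix S = [[100/53, 4/5], [8, 200/13]]; det S = 77952/3445
solve [mL_A; mL_B] = S·[w00; w01] and [mR_A; mR_B] = S·[w10; w11]:
  w00 = 1/2, w01 = -1/2, w10 = 1/2, w11 = 1/2

1/2 -1/2 1/2 1/2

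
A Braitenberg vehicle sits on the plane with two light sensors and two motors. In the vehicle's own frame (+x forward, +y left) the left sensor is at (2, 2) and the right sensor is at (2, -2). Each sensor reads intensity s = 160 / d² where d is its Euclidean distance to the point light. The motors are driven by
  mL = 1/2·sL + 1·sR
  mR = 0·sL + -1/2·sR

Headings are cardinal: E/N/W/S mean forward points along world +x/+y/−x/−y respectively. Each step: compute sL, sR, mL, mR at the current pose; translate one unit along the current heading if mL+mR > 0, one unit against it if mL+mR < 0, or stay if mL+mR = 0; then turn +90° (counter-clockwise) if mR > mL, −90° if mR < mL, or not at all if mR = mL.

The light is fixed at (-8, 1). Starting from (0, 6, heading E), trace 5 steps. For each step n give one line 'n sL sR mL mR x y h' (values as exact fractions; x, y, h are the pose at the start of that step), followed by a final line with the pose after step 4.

0 160/149 160/109 32560/16241 -80/109 0 6 E
1 16/13 80/29 1272/377 -40/29 1 6 S
2 160/53 32/17 3056/901 -16/17 1 5 W
3 20/9 20/17 350/153 -10/17 0 5 N
4 160/149 160/109 32560/16241 -80/109 0 6 E
final 1 6 S

n=0: pose=(0,6,E); sL=160/149, sR=160/109; mL=32560/16241, mR=-80/109; mL+mR=20640/16241 → advance +1; mR−mL=-44480/16241 → turn -1·90°
n=1: pose=(1,6,S); sL=16/13, sR=80/29; mL=1272/377, mR=-40/29; mL+mR=752/377 → advance +1; mR−mL=-1792/377 → turn -1·90°
n=2: pose=(1,5,W); sL=160/53, sR=32/17; mL=3056/901, mR=-16/17; mL+mR=2208/901 → advance +1; mR−mL=-3904/901 → turn -1·90°
n=3: pose=(0,5,N); sL=20/9, sR=20/17; mL=350/153, mR=-10/17; mL+mR=260/153 → advance +1; mR−mL=-440/153 → turn -1·90°
n=4: pose=(0,6,E); sL=160/149, sR=160/109; mL=32560/16241, mR=-80/109; mL+mR=20640/16241 → advance +1; mR−mL=-44480/16241 → turn -1·90°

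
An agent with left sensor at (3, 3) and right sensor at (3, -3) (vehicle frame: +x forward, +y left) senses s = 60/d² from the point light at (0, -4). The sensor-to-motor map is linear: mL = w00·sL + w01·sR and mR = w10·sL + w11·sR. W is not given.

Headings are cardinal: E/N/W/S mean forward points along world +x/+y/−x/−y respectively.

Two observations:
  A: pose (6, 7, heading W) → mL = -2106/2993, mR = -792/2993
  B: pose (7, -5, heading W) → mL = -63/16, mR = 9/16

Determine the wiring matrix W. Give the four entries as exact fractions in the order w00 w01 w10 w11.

-1/2 -1 -1/2 1/2

obs A: pose=(6,7,W) → sL=60/73, sR=12/41, mL=-2106/2993, mR=-792/2993
obs B: pose=(7,-5,W) → sL=15/8, sR=3, mL=-63/16, mR=9/16
sensor matrix S = [[60/73, 12/41], [15/8, 3]]; det S = 11475/5986
solve [mL_A; mL_B] = S·[w00; w01] and [mR_A; mR_B] = S·[w10; w11]:
  w00 = -1/2, w01 = -1, w10 = -1/2, w11 = 1/2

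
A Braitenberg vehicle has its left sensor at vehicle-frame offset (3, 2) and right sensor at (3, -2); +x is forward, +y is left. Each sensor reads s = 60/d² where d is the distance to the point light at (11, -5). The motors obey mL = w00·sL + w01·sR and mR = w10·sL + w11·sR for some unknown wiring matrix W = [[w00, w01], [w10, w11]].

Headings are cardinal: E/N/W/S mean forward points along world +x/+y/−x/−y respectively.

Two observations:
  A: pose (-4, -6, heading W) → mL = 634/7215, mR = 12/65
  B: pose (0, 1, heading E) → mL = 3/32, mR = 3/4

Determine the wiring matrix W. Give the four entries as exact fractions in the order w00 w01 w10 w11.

obs A: pose=(-4,-6,W) → sL=20/111, sR=12/65, mL=634/7215, mR=12/65
obs B: pose=(0,1,E) → sL=15/32, sR=3/4, mL=3/32, mR=3/4
sensor matrix S = [[20/111, 12/65], [15/32, 3/4]]; det S = 187/3848
solve [mL_A; mL_B] = S·[w00; w01] and [mR_A; mR_B] = S·[w10; w11]:
  w00 = 1, w01 = -1/2, w10 = 0, w11 = 1

1 -1/2 0 1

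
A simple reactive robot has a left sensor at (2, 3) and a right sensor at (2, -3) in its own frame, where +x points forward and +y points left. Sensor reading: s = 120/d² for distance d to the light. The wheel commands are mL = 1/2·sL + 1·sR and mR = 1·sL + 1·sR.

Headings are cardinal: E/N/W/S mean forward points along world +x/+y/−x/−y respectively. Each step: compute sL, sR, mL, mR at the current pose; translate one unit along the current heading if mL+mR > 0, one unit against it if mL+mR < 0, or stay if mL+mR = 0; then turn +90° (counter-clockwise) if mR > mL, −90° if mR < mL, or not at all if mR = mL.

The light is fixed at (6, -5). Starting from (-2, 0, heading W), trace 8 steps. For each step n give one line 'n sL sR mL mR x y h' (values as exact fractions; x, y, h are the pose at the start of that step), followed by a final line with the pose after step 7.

n=0: pose=(-2,0,W); sL=15/13, sR=30/41; mL=1395/1066, mR=1005/533; mL+mR=3405/1066 → advance +1; mR−mL=15/26 → turn +1·90°
n=1: pose=(-3,0,S); sL=8/3, sR=40/51; mL=36/17, mR=176/51; mL+mR=284/51 → advance +1; mR−mL=4/3 → turn +1·90°
n=2: pose=(-3,-1,E); sL=60/49, sR=12/5; mL=738/245, mR=888/245; mL+mR=1626/245 → advance +1; mR−mL=30/49 → turn +1·90°
n=3: pose=(-2,-1,N); sL=120/157, sR=120/61; mL=22500/9577, mR=26160/9577; mL+mR=48660/9577 → advance +1; mR−mL=60/157 → turn +1·90°
n=4: pose=(-2,0,W); sL=15/13, sR=30/41; mL=1395/1066, mR=1005/533; mL+mR=3405/1066 → advance +1; mR−mL=15/26 → turn +1·90°
n=5: pose=(-3,0,S); sL=8/3, sR=40/51; mL=36/17, mR=176/51; mL+mR=284/51 → advance +1; mR−mL=4/3 → turn +1·90°
n=6: pose=(-3,-1,E); sL=60/49, sR=12/5; mL=738/245, mR=888/245; mL+mR=1626/245 → advance +1; mR−mL=30/49 → turn +1·90°
n=7: pose=(-2,-1,N); sL=120/157, sR=120/61; mL=22500/9577, mR=26160/9577; mL+mR=48660/9577 → advance +1; mR−mL=60/157 → turn +1·90°

0 15/13 30/41 1395/1066 1005/533 -2 0 W
1 8/3 40/51 36/17 176/51 -3 0 S
2 60/49 12/5 738/245 888/245 -3 -1 E
3 120/157 120/61 22500/9577 26160/9577 -2 -1 N
4 15/13 30/41 1395/1066 1005/533 -2 0 W
5 8/3 40/51 36/17 176/51 -3 0 S
6 60/49 12/5 738/245 888/245 -3 -1 E
7 120/157 120/61 22500/9577 26160/9577 -2 -1 N
final -2 0 W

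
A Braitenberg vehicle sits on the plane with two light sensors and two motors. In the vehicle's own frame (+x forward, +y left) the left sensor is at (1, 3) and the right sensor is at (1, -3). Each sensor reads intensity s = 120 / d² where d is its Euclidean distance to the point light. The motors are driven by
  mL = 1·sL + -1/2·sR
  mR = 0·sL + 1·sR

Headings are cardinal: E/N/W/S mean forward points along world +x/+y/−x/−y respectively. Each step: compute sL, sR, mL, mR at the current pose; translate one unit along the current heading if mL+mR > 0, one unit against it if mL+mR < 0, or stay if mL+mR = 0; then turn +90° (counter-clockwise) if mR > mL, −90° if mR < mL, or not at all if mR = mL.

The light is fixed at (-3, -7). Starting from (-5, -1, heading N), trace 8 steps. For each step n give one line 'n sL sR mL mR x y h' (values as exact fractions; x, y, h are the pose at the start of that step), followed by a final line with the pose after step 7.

0 60/37 12/5 78/185 12/5 -5 -1 N
1 24/5 120/109 2316/545 120/109 -5 0 W
2 6/5 15/8 21/80 15/8 -6 0 N
3 120/41 120/137 13980/5617 120/137 -6 1 W
4 12/13 60/41 102/533 60/41 -7 1 N
5 120/61 120/169 16620/10309 120/169 -7 2 W
6 30/41 15/13 165/1066 15/13 -8 2 N
7 24/17 24/41 780/697 24/41 -8 3 W
final -9 3 N

n=0: pose=(-5,-1,N); sL=60/37, sR=12/5; mL=78/185, mR=12/5; mL+mR=522/185 → advance +1; mR−mL=366/185 → turn +1·90°
n=1: pose=(-5,0,W); sL=24/5, sR=120/109; mL=2316/545, mR=120/109; mL+mR=2916/545 → advance +1; mR−mL=-1716/545 → turn -1·90°
n=2: pose=(-6,0,N); sL=6/5, sR=15/8; mL=21/80, mR=15/8; mL+mR=171/80 → advance +1; mR−mL=129/80 → turn +1·90°
n=3: pose=(-6,1,W); sL=120/41, sR=120/137; mL=13980/5617, mR=120/137; mL+mR=18900/5617 → advance +1; mR−mL=-9060/5617 → turn -1·90°
n=4: pose=(-7,1,N); sL=12/13, sR=60/41; mL=102/533, mR=60/41; mL+mR=882/533 → advance +1; mR−mL=678/533 → turn +1·90°
n=5: pose=(-7,2,W); sL=120/61, sR=120/169; mL=16620/10309, mR=120/169; mL+mR=23940/10309 → advance +1; mR−mL=-9300/10309 → turn -1·90°
n=6: pose=(-8,2,N); sL=30/41, sR=15/13; mL=165/1066, mR=15/13; mL+mR=1395/1066 → advance +1; mR−mL=1065/1066 → turn +1·90°
n=7: pose=(-8,3,W); sL=24/17, sR=24/41; mL=780/697, mR=24/41; mL+mR=1188/697 → advance +1; mR−mL=-372/697 → turn -1·90°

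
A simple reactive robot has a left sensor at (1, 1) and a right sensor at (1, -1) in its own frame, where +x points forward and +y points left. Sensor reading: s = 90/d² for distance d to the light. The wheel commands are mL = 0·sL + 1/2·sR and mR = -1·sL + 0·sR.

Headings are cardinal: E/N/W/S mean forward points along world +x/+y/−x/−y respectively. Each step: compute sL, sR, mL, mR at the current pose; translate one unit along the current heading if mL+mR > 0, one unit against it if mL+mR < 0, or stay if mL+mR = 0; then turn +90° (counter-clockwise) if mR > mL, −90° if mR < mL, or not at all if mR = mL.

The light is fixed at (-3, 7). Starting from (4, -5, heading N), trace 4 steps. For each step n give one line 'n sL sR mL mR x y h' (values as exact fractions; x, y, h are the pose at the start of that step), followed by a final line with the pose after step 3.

0 90/157 18/37 9/37 -90/157 4 -5 N
1 45/104 9/26 9/52 -45/104 4 -6 E
2 18/49 90/221 45/221 -18/49 3 -6 S
3 45/97 45/73 45/146 -45/97 3 -5 W
final 4 -5 N

n=0: pose=(4,-5,N); sL=90/157, sR=18/37; mL=9/37, mR=-90/157; mL+mR=-1917/5809 → advance -1; mR−mL=-4743/5809 → turn -1·90°
n=1: pose=(4,-6,E); sL=45/104, sR=9/26; mL=9/52, mR=-45/104; mL+mR=-27/104 → advance -1; mR−mL=-63/104 → turn -1·90°
n=2: pose=(3,-6,S); sL=18/49, sR=90/221; mL=45/221, mR=-18/49; mL+mR=-1773/10829 → advance -1; mR−mL=-6183/10829 → turn -1·90°
n=3: pose=(3,-5,W); sL=45/97, sR=45/73; mL=45/146, mR=-45/97; mL+mR=-2205/14162 → advance -1; mR−mL=-10935/14162 → turn -1·90°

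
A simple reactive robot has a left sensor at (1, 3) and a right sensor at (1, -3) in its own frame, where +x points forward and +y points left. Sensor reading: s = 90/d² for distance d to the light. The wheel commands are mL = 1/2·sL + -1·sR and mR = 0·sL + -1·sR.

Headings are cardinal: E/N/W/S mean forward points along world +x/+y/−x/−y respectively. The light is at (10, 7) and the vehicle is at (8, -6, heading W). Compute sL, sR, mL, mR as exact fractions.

left sensor world pos  = (7, -9); dL² = 265
right sensor world pos = (7, -3); dR² = 109
sL = 90/265 = 18/53
sR = 90/109 = 90/109
mL = 1/2·sL + -1·sR = -3789/5777
mR = 0·sL + -1·sR = -90/109

18/53 90/109 -3789/5777 -90/109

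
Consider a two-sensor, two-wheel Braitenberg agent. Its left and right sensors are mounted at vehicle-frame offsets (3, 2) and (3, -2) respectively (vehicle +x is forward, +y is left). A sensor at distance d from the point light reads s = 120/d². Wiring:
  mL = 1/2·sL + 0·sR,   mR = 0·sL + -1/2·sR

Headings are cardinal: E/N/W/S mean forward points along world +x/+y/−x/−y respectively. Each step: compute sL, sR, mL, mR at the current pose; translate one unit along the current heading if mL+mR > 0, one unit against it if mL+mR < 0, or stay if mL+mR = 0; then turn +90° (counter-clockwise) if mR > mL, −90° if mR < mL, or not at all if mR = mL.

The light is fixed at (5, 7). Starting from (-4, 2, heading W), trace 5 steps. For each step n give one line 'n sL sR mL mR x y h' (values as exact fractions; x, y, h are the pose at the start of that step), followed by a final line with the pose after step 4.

n=0: pose=(-4,2,W); sL=120/193, sR=40/51; mL=60/193, mR=-20/51; mL+mR=-800/9843 → advance -1; mR−mL=-6920/9843 → turn -1·90°
n=1: pose=(-3,2,N); sL=15/13, sR=3; mL=15/26, mR=-3/2; mL+mR=-12/13 → advance -1; mR−mL=-27/13 → turn -1·90°
n=2: pose=(-3,1,E); sL=120/41, sR=120/89; mL=60/41, mR=-60/89; mL+mR=2880/3649 → advance +1; mR−mL=-7800/3649 → turn -1·90°
n=3: pose=(-2,1,S); sL=60/53, sR=20/27; mL=30/53, mR=-10/27; mL+mR=280/1431 → advance +1; mR−mL=-1340/1431 → turn -1·90°
n=4: pose=(-2,0,W); sL=120/181, sR=24/25; mL=60/181, mR=-12/25; mL+mR=-672/4525 → advance -1; mR−mL=-3672/4525 → turn -1·90°

0 120/193 40/51 60/193 -20/51 -4 2 W
1 15/13 3 15/26 -3/2 -3 2 N
2 120/41 120/89 60/41 -60/89 -3 1 E
3 60/53 20/27 30/53 -10/27 -2 1 S
4 120/181 24/25 60/181 -12/25 -2 0 W
final -1 0 N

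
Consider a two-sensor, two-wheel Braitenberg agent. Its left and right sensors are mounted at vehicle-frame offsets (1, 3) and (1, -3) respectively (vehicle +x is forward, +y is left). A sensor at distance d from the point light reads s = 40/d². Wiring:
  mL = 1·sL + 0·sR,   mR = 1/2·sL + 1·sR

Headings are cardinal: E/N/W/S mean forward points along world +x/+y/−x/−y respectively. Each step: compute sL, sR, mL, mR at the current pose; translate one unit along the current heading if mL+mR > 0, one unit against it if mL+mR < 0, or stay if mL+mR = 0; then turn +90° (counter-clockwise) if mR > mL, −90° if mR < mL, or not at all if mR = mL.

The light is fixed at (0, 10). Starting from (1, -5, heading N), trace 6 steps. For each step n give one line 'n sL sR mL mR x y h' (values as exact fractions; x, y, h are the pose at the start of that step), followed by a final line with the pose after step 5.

n=0: pose=(1,-5,N); sL=1/5, sR=10/53; mL=1/5, mR=153/530; mL+mR=259/530 → advance +1; mR−mL=47/530 → turn +1·90°
n=1: pose=(1,-4,W); sL=40/289, sR=40/121; mL=40/289, mR=13980/34969; mL+mR=18820/34969 → advance +1; mR−mL=9140/34969 → turn +1·90°
n=2: pose=(0,-4,S); sL=20/117, sR=20/117; mL=20/117, mR=10/39; mL+mR=50/117 → advance +1; mR−mL=10/117 → turn +1·90°
n=3: pose=(0,-5,E); sL=8/29, sR=8/65; mL=8/29, mR=492/1885; mL+mR=1012/1885 → advance +1; mR−mL=-28/1885 → turn -1·90°
n=4: pose=(1,-5,S); sL=5/34, sR=2/13; mL=5/34, mR=201/884; mL+mR=331/884 → advance +1; mR−mL=71/884 → turn +1·90°
n=5: pose=(1,-6,E); sL=40/173, sR=8/73; mL=40/173, mR=2844/12629; mL+mR=5764/12629 → advance +1; mR−mL=-76/12629 → turn -1·90°

0 1/5 10/53 1/5 153/530 1 -5 N
1 40/289 40/121 40/289 13980/34969 1 -4 W
2 20/117 20/117 20/117 10/39 0 -4 S
3 8/29 8/65 8/29 492/1885 0 -5 E
4 5/34 2/13 5/34 201/884 1 -5 S
5 40/173 8/73 40/173 2844/12629 1 -6 E
final 2 -6 S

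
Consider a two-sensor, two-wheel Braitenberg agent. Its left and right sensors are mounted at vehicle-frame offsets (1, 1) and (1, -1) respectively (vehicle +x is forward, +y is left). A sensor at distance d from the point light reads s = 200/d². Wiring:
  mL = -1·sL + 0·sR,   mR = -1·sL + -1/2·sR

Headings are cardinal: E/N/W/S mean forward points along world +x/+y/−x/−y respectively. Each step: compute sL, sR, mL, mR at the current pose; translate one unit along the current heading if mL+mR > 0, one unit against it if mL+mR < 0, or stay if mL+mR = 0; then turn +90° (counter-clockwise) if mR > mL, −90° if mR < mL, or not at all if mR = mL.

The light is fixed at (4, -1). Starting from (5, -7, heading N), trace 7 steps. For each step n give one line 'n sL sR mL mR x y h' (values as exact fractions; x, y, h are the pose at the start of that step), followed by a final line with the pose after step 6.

n=0: pose=(5,-7,N); sL=8, sR=200/29; mL=-8, mR=-332/29; mL+mR=-564/29 → advance -1; mR−mL=-100/29 → turn -1·90°
n=1: pose=(5,-8,E); sL=5, sR=50/17; mL=-5, mR=-110/17; mL+mR=-195/17 → advance -1; mR−mL=-25/17 → turn -1·90°
n=2: pose=(4,-8,S); sL=40/13, sR=40/13; mL=-40/13, mR=-60/13; mL+mR=-100/13 → advance -1; mR−mL=-20/13 → turn -1·90°
n=3: pose=(4,-7,W); sL=4, sR=100/13; mL=-4, mR=-102/13; mL+mR=-154/13 → advance -1; mR−mL=-50/13 → turn -1·90°
n=4: pose=(5,-7,N); sL=8, sR=200/29; mL=-8, mR=-332/29; mL+mR=-564/29 → advance -1; mR−mL=-100/29 → turn -1·90°
n=5: pose=(5,-8,E); sL=5, sR=50/17; mL=-5, mR=-110/17; mL+mR=-195/17 → advance -1; mR−mL=-25/17 → turn -1·90°
n=6: pose=(4,-8,S); sL=40/13, sR=40/13; mL=-40/13, mR=-60/13; mL+mR=-100/13 → advance -1; mR−mL=-20/13 → turn -1·90°

0 8 200/29 -8 -332/29 5 -7 N
1 5 50/17 -5 -110/17 5 -8 E
2 40/13 40/13 -40/13 -60/13 4 -8 S
3 4 100/13 -4 -102/13 4 -7 W
4 8 200/29 -8 -332/29 5 -7 N
5 5 50/17 -5 -110/17 5 -8 E
6 40/13 40/13 -40/13 -60/13 4 -8 S
final 4 -7 W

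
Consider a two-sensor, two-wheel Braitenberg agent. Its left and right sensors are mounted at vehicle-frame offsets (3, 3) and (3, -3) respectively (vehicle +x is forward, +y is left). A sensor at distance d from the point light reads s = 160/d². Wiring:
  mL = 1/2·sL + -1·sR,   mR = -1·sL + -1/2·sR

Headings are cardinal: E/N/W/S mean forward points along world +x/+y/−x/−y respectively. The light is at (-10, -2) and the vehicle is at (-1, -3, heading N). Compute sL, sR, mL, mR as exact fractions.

4 40/37 34/37 -168/37

left sensor world pos  = (-4, 0); dL² = 40
right sensor world pos = (2, 0); dR² = 148
sL = 160/40 = 4
sR = 160/148 = 40/37
mL = 1/2·sL + -1·sR = 34/37
mR = -1·sL + -1/2·sR = -168/37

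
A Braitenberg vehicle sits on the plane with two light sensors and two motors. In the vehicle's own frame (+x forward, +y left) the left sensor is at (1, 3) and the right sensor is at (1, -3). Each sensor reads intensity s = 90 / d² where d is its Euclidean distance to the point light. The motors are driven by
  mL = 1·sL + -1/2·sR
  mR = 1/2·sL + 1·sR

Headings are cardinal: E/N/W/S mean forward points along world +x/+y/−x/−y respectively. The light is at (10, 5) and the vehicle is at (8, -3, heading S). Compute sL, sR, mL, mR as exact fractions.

45/41 45/53 2925/4346 6075/4346

left sensor world pos  = (11, -4); dL² = 82
right sensor world pos = (5, -4); dR² = 106
sL = 90/82 = 45/41
sR = 90/106 = 45/53
mL = 1·sL + -1/2·sR = 2925/4346
mR = 1/2·sL + 1·sR = 6075/4346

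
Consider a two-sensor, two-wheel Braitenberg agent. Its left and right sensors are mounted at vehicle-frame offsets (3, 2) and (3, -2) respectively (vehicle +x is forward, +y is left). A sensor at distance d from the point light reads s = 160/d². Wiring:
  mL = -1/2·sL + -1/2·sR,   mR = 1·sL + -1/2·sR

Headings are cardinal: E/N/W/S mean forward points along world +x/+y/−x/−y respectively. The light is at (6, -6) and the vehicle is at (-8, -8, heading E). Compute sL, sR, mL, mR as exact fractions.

160/121 160/137 -20640/16577 12240/16577

left sensor world pos  = (-5, -6); dL² = 121
right sensor world pos = (-5, -10); dR² = 137
sL = 160/121 = 160/121
sR = 160/137 = 160/137
mL = -1/2·sL + -1/2·sR = -20640/16577
mR = 1·sL + -1/2·sR = 12240/16577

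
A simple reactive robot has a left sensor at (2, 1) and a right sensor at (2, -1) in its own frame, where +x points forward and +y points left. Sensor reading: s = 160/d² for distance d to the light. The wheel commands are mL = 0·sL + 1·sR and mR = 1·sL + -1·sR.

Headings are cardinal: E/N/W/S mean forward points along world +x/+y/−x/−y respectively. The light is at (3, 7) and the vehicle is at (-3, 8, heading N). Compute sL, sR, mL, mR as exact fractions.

80/29 80/17 80/17 -960/493

left sensor world pos  = (-4, 10); dL² = 58
right sensor world pos = (-2, 10); dR² = 34
sL = 160/58 = 80/29
sR = 160/34 = 80/17
mL = 0·sL + 1·sR = 80/17
mR = 1·sL + -1·sR = -960/493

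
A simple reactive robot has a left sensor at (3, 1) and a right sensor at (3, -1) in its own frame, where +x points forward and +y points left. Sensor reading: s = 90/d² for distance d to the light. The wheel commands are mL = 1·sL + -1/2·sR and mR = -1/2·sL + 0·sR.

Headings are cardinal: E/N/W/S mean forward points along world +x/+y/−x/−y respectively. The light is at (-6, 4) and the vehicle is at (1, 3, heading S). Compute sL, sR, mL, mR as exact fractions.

left sensor world pos  = (2, 0); dL² = 80
right sensor world pos = (0, 0); dR² = 52
sL = 90/80 = 9/8
sR = 90/52 = 45/26
mL = 1·sL + -1/2·sR = 27/104
mR = -1/2·sL + 0·sR = -9/16

9/8 45/26 27/104 -9/16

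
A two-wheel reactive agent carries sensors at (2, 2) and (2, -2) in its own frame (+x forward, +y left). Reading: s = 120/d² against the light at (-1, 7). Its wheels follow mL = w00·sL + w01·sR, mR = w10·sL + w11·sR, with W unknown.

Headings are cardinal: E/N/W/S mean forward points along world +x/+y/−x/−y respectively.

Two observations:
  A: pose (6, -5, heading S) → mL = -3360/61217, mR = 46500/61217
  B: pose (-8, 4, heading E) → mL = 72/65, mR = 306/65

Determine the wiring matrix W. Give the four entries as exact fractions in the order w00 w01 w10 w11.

obs A: pose=(6,-5,S) → sL=120/277, sR=120/221, mL=-3360/61217, mR=46500/61217
obs B: pose=(-8,4,E) → sL=60/13, sR=12/5, mL=72/65, mR=306/65
sensor matrix S = [[120/277, 120/221], [60/13, 12/5]]; det S = -1166976/795821
solve [mL_A; mL_B] = S·[w00; w01] and [mR_A; mR_B] = S·[w10; w11]:
  w00 = 1/2, w01 = -1/2, w10 = 1/2, w11 = 1

1/2 -1/2 1/2 1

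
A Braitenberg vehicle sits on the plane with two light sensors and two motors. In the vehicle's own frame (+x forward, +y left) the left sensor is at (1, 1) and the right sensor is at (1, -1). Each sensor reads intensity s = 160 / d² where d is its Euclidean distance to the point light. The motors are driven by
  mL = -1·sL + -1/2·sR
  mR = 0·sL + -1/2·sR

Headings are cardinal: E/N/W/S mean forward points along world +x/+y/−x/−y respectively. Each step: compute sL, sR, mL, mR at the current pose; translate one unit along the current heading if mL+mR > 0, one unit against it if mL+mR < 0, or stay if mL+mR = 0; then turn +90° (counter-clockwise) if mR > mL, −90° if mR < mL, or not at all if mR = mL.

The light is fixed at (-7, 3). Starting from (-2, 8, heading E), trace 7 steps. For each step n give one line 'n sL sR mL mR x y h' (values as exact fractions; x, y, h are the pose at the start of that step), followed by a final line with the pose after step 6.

n=0: pose=(-2,8,E); sL=20/9, sR=40/13; mL=-440/117, mR=-20/13; mL+mR=-620/117 → advance -1; mR−mL=20/9 → turn +1·90°
n=1: pose=(-3,8,N); sL=32/9, sR=160/61; mL=-2672/549, mR=-80/61; mL+mR=-3392/549 → advance -1; mR−mL=32/9 → turn +1·90°
n=2: pose=(-3,7,W); sL=80/9, sR=80/17; mL=-1720/153, mR=-40/17; mL+mR=-2080/153 → advance -1; mR−mL=80/9 → turn +1·90°
n=3: pose=(-2,7,S); sL=32/9, sR=32/5; mL=-304/45, mR=-16/5; mL+mR=-448/45 → advance -1; mR−mL=32/9 → turn +1·90°
n=4: pose=(-2,8,E); sL=20/9, sR=40/13; mL=-440/117, mR=-20/13; mL+mR=-620/117 → advance -1; mR−mL=20/9 → turn +1·90°
n=5: pose=(-3,8,N); sL=32/9, sR=160/61; mL=-2672/549, mR=-80/61; mL+mR=-3392/549 → advance -1; mR−mL=32/9 → turn +1·90°
n=6: pose=(-3,7,W); sL=80/9, sR=80/17; mL=-1720/153, mR=-40/17; mL+mR=-2080/153 → advance -1; mR−mL=80/9 → turn +1·90°

0 20/9 40/13 -440/117 -20/13 -2 8 E
1 32/9 160/61 -2672/549 -80/61 -3 8 N
2 80/9 80/17 -1720/153 -40/17 -3 7 W
3 32/9 32/5 -304/45 -16/5 -2 7 S
4 20/9 40/13 -440/117 -20/13 -2 8 E
5 32/9 160/61 -2672/549 -80/61 -3 8 N
6 80/9 80/17 -1720/153 -40/17 -3 7 W
final -2 7 S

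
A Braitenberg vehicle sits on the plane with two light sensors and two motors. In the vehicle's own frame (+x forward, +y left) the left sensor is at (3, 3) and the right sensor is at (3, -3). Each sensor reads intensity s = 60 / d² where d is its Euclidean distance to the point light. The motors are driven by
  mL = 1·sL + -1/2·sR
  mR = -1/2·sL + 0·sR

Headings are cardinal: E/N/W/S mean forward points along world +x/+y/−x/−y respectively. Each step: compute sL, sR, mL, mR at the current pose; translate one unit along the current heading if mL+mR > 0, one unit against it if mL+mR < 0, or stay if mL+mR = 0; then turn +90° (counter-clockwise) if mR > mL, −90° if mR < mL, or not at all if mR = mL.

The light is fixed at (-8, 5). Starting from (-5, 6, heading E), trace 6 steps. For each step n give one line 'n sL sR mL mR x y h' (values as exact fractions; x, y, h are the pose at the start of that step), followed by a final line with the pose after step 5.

0 15/13 3/2 21/52 -15/26 -5 6 E
1 60/29 12 -114/29 -30/29 -6 6 S
2 6/5 30/13 3/65 -3/5 -6 7 E
3 60/17 12 -42/17 -30/17 -7 7 S
4 15/13 15/4 -75/104 -15/26 -7 8 E
5 4/3 4/3 2/3 -2/3 -8 8 N
final -8 8 E

n=0: pose=(-5,6,E); sL=15/13, sR=3/2; mL=21/52, mR=-15/26; mL+mR=-9/52 → advance -1; mR−mL=-51/52 → turn -1·90°
n=1: pose=(-6,6,S); sL=60/29, sR=12; mL=-114/29, mR=-30/29; mL+mR=-144/29 → advance -1; mR−mL=84/29 → turn +1·90°
n=2: pose=(-6,7,E); sL=6/5, sR=30/13; mL=3/65, mR=-3/5; mL+mR=-36/65 → advance -1; mR−mL=-42/65 → turn -1·90°
n=3: pose=(-7,7,S); sL=60/17, sR=12; mL=-42/17, mR=-30/17; mL+mR=-72/17 → advance -1; mR−mL=12/17 → turn +1·90°
n=4: pose=(-7,8,E); sL=15/13, sR=15/4; mL=-75/104, mR=-15/26; mL+mR=-135/104 → advance -1; mR−mL=15/104 → turn +1·90°
n=5: pose=(-8,8,N); sL=4/3, sR=4/3; mL=2/3, mR=-2/3; mL+mR=0 → advance +0; mR−mL=-4/3 → turn -1·90°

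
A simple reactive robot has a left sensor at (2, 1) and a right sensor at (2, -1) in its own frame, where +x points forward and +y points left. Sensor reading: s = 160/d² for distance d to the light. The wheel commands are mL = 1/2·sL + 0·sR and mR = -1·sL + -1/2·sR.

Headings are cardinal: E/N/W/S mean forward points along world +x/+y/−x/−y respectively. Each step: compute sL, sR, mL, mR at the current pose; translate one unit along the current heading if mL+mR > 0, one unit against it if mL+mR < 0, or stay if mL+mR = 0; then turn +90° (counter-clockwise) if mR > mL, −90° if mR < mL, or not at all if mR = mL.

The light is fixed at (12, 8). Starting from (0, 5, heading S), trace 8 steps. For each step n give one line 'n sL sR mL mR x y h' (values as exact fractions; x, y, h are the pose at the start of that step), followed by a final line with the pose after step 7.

n=0: pose=(0,5,S); sL=80/73, sR=80/97; mL=40/73, mR=-10680/7081; mL+mR=-6800/7081 → advance -1; mR−mL=-14560/7081 → turn -1·90°
n=1: pose=(0,6,W); sL=32/41, sR=160/197; mL=16/41, mR=-9584/8077; mL+mR=-6432/8077 → advance -1; mR−mL=-12736/8077 → turn -1·90°
n=2: pose=(1,6,N); sL=10/9, sR=8/5; mL=5/9, mR=-86/45; mL+mR=-61/45 → advance -1; mR−mL=-37/15 → turn -1·90°
n=3: pose=(1,5,E); sL=32/17, sR=160/97; mL=16/17, mR=-4464/1649; mL+mR=-2912/1649 → advance -1; mR−mL=-6016/1649 → turn -1·90°
n=4: pose=(0,5,S); sL=80/73, sR=80/97; mL=40/73, mR=-10680/7081; mL+mR=-6800/7081 → advance -1; mR−mL=-14560/7081 → turn -1·90°
n=5: pose=(0,6,W); sL=32/41, sR=160/197; mL=16/41, mR=-9584/8077; mL+mR=-6432/8077 → advance -1; mR−mL=-12736/8077 → turn -1·90°
n=6: pose=(1,6,N); sL=10/9, sR=8/5; mL=5/9, mR=-86/45; mL+mR=-61/45 → advance -1; mR−mL=-37/15 → turn -1·90°
n=7: pose=(1,5,E); sL=32/17, sR=160/97; mL=16/17, mR=-4464/1649; mL+mR=-2912/1649 → advance -1; mR−mL=-6016/1649 → turn -1·90°

0 80/73 80/97 40/73 -10680/7081 0 5 S
1 32/41 160/197 16/41 -9584/8077 0 6 W
2 10/9 8/5 5/9 -86/45 1 6 N
3 32/17 160/97 16/17 -4464/1649 1 5 E
4 80/73 80/97 40/73 -10680/7081 0 5 S
5 32/41 160/197 16/41 -9584/8077 0 6 W
6 10/9 8/5 5/9 -86/45 1 6 N
7 32/17 160/97 16/17 -4464/1649 1 5 E
final 0 5 S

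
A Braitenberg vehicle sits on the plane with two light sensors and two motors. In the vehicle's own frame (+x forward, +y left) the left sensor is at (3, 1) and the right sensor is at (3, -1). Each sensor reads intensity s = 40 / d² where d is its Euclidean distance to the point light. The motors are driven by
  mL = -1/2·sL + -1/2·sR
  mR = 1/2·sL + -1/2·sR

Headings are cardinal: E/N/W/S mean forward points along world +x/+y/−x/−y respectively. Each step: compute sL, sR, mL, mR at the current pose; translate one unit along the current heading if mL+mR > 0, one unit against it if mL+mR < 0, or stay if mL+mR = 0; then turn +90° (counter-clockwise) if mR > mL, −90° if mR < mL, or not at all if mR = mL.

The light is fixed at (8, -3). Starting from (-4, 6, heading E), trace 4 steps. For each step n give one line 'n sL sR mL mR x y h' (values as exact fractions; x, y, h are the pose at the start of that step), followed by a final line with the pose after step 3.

0 40/181 8/29 -1304/5249 -144/5249 -4 6 E
1 2/17 5/36 -157/1224 -13/1224 -5 6 N
2 8/61 40/337 -2568/20557 128/20557 -5 5 W
3 20/73 20/97 -1700/7081 240/7081 -4 5 S
final -4 6 E

n=0: pose=(-4,6,E); sL=40/181, sR=8/29; mL=-1304/5249, mR=-144/5249; mL+mR=-8/29 → advance -1; mR−mL=40/181 → turn +1·90°
n=1: pose=(-5,6,N); sL=2/17, sR=5/36; mL=-157/1224, mR=-13/1224; mL+mR=-5/36 → advance -1; mR−mL=2/17 → turn +1·90°
n=2: pose=(-5,5,W); sL=8/61, sR=40/337; mL=-2568/20557, mR=128/20557; mL+mR=-40/337 → advance -1; mR−mL=8/61 → turn +1·90°
n=3: pose=(-4,5,S); sL=20/73, sR=20/97; mL=-1700/7081, mR=240/7081; mL+mR=-20/97 → advance -1; mR−mL=20/73 → turn +1·90°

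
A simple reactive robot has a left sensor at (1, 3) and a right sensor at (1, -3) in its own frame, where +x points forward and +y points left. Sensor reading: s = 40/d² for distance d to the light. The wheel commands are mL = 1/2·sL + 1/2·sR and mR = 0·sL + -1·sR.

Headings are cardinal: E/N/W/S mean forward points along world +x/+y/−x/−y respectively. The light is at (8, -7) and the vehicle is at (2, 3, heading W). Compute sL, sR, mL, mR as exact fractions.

20/49 20/109 1580/5341 -20/109

left sensor world pos  = (1, 0); dL² = 98
right sensor world pos = (1, 6); dR² = 218
sL = 40/98 = 20/49
sR = 40/218 = 20/109
mL = 1/2·sL + 1/2·sR = 1580/5341
mR = 0·sL + -1·sR = -20/109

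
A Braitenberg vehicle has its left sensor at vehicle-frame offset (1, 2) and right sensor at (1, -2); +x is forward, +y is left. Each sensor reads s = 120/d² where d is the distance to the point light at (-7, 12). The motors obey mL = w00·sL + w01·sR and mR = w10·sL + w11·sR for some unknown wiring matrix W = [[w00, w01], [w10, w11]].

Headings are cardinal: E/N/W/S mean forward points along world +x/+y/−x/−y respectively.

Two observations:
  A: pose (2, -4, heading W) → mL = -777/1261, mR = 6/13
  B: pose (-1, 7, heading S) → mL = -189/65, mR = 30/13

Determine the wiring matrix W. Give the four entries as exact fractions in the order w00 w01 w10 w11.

-1/2 -1 0 1

obs A: pose=(2,-4,W) → sL=30/97, sR=6/13, mL=-777/1261, mR=6/13
obs B: pose=(-1,7,S) → sL=6/5, sR=30/13, mL=-189/65, mR=30/13
sensor matrix S = [[30/97, 6/13], [6/5, 30/13]]; det S = 1008/6305
solve [mL_A; mL_B] = S·[w00; w01] and [mR_A; mR_B] = S·[w10; w11]:
  w00 = -1/2, w01 = -1, w10 = 0, w11 = 1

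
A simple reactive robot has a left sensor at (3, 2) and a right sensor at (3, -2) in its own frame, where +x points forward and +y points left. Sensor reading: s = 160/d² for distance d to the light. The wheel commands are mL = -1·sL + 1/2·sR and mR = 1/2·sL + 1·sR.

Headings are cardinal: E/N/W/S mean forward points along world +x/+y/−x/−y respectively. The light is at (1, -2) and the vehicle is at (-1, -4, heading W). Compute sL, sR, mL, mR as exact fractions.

160/41 32/5 -144/205 1712/205

left sensor world pos  = (-4, -6); dL² = 41
right sensor world pos = (-4, -2); dR² = 25
sL = 160/41 = 160/41
sR = 160/25 = 32/5
mL = -1·sL + 1/2·sR = -144/205
mR = 1/2·sL + 1·sR = 1712/205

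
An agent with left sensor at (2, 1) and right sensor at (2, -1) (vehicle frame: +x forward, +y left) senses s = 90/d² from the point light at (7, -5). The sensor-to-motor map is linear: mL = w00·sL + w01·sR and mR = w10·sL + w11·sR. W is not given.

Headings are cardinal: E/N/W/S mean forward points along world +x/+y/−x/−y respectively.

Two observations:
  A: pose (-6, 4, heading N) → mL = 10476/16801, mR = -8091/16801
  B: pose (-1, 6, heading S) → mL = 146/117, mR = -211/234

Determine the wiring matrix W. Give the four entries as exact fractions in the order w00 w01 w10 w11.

1 1 -1/2 -1

obs A: pose=(-6,4,N) → sL=90/317, sR=18/53, mL=10476/16801, mR=-8091/16801
obs B: pose=(-1,6,S) → sL=9/13, sR=5/9, mL=146/117, mR=-211/234
sensor matrix S = [[90/317, 18/53], [9/13, 5/9]]; det S = -16904/218413
solve [mL_A; mL_B] = S·[w00; w01] and [mR_A; mR_B] = S·[w10; w11]:
  w00 = 1, w01 = 1, w10 = -1/2, w11 = -1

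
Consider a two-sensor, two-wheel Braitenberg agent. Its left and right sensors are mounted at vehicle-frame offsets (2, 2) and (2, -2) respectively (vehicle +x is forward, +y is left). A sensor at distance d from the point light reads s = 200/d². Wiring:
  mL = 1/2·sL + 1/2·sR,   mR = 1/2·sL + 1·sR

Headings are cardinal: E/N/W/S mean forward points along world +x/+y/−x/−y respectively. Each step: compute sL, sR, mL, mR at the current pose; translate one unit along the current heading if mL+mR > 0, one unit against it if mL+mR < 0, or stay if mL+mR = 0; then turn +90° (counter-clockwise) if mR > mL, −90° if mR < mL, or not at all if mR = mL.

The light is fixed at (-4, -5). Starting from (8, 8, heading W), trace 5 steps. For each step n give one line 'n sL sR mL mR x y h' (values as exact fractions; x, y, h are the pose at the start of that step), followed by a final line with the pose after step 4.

0 200/221 8/13 168/221 236/221 8 8 W
1 20/29 100/101 2460/2929 3910/2929 7 8 S
2 40/73 200/269 12680/19637 19980/19637 7 7 E
3 25/37 25/49 1075/1813 3075/3626 8 7 N
4 200/221 8/13 168/221 236/221 8 8 W
final 7 8 S

n=0: pose=(8,8,W); sL=200/221, sR=8/13; mL=168/221, mR=236/221; mL+mR=404/221 → advance +1; mR−mL=4/13 → turn +1·90°
n=1: pose=(7,8,S); sL=20/29, sR=100/101; mL=2460/2929, mR=3910/2929; mL+mR=6370/2929 → advance +1; mR−mL=50/101 → turn +1·90°
n=2: pose=(7,7,E); sL=40/73, sR=200/269; mL=12680/19637, mR=19980/19637; mL+mR=32660/19637 → advance +1; mR−mL=100/269 → turn +1·90°
n=3: pose=(8,7,N); sL=25/37, sR=25/49; mL=1075/1813, mR=3075/3626; mL+mR=5225/3626 → advance +1; mR−mL=25/98 → turn +1·90°
n=4: pose=(8,8,W); sL=200/221, sR=8/13; mL=168/221, mR=236/221; mL+mR=404/221 → advance +1; mR−mL=4/13 → turn +1·90°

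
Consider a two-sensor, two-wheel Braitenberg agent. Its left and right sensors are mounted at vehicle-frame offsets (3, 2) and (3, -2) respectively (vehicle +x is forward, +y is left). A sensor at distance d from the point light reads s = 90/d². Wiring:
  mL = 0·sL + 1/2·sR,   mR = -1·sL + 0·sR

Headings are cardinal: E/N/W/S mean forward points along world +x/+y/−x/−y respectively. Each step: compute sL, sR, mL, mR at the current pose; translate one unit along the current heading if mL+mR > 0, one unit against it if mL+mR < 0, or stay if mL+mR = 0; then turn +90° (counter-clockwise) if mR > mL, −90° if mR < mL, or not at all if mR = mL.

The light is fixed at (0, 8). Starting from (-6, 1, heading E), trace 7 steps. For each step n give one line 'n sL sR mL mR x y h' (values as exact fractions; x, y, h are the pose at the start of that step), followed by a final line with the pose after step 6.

0 45/17 1 1/2 -45/17 -6 1 E
1 18/25 90/181 45/181 -18/25 -7 1 S
2 45/82 45/58 45/116 -45/82 -7 2 W
3 90/73 18/5 9/5 -90/73 -6 2 N
4 5 45/29 45/58 -5 -6 3 E
5 90/89 18/29 9/29 -90/89 -7 3 S
6 45/68 45/52 45/104 -45/68 -7 4 W
final -6 4 N

n=0: pose=(-6,1,E); sL=45/17, sR=1; mL=1/2, mR=-45/17; mL+mR=-73/34 → advance -1; mR−mL=-107/34 → turn -1·90°
n=1: pose=(-7,1,S); sL=18/25, sR=90/181; mL=45/181, mR=-18/25; mL+mR=-2133/4525 → advance -1; mR−mL=-4383/4525 → turn -1·90°
n=2: pose=(-7,2,W); sL=45/82, sR=45/58; mL=45/116, mR=-45/82; mL+mR=-765/4756 → advance -1; mR−mL=-4455/4756 → turn -1·90°
n=3: pose=(-6,2,N); sL=90/73, sR=18/5; mL=9/5, mR=-90/73; mL+mR=207/365 → advance +1; mR−mL=-1107/365 → turn -1·90°
n=4: pose=(-6,3,E); sL=5, sR=45/29; mL=45/58, mR=-5; mL+mR=-245/58 → advance -1; mR−mL=-335/58 → turn -1·90°
n=5: pose=(-7,3,S); sL=90/89, sR=18/29; mL=9/29, mR=-90/89; mL+mR=-1809/2581 → advance -1; mR−mL=-3411/2581 → turn -1·90°
n=6: pose=(-7,4,W); sL=45/68, sR=45/52; mL=45/104, mR=-45/68; mL+mR=-405/1768 → advance -1; mR−mL=-1935/1768 → turn -1·90°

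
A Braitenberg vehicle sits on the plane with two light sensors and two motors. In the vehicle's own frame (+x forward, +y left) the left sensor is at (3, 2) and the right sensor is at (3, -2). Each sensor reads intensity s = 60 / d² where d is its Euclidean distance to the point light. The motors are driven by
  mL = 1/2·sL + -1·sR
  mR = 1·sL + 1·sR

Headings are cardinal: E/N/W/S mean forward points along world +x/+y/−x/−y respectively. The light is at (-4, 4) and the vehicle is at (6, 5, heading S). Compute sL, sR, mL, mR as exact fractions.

left sensor world pos  = (8, 2); dL² = 148
right sensor world pos = (4, 2); dR² = 68
sL = 60/148 = 15/37
sR = 60/68 = 15/17
mL = 1/2·sL + -1·sR = -855/1258
mR = 1·sL + 1·sR = 810/629

15/37 15/17 -855/1258 810/629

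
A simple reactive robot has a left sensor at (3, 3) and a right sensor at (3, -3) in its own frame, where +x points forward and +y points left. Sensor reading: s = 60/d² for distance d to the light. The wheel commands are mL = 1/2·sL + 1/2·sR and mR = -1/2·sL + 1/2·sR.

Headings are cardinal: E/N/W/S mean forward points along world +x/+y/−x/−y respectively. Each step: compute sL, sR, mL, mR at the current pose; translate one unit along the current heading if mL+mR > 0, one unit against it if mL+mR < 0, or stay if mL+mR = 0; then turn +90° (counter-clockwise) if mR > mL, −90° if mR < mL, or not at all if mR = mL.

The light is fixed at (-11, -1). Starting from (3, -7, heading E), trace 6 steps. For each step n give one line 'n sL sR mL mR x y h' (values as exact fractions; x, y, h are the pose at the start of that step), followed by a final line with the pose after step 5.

0 30/149 6/37 1002/5513 -108/5513 3 -7 E
1 4/27 4/15 28/135 8/135 4 -7 S
2 15/61 3/8 303/976 63/976 4 -8 W
3 60/137 12/61 2652/8357 -1008/8357 3 -8 N
4 30/149 6/37 1002/5513 -108/5513 3 -7 E
5 4/27 4/15 28/135 8/135 4 -7 S
final 4 -8 W

n=0: pose=(3,-7,E); sL=30/149, sR=6/37; mL=1002/5513, mR=-108/5513; mL+mR=6/37 → advance +1; mR−mL=-30/149 → turn -1·90°
n=1: pose=(4,-7,S); sL=4/27, sR=4/15; mL=28/135, mR=8/135; mL+mR=4/15 → advance +1; mR−mL=-4/27 → turn -1·90°
n=2: pose=(4,-8,W); sL=15/61, sR=3/8; mL=303/976, mR=63/976; mL+mR=3/8 → advance +1; mR−mL=-15/61 → turn -1·90°
n=3: pose=(3,-8,N); sL=60/137, sR=12/61; mL=2652/8357, mR=-1008/8357; mL+mR=12/61 → advance +1; mR−mL=-60/137 → turn -1·90°
n=4: pose=(3,-7,E); sL=30/149, sR=6/37; mL=1002/5513, mR=-108/5513; mL+mR=6/37 → advance +1; mR−mL=-30/149 → turn -1·90°
n=5: pose=(4,-7,S); sL=4/27, sR=4/15; mL=28/135, mR=8/135; mL+mR=4/15 → advance +1; mR−mL=-4/27 → turn -1·90°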